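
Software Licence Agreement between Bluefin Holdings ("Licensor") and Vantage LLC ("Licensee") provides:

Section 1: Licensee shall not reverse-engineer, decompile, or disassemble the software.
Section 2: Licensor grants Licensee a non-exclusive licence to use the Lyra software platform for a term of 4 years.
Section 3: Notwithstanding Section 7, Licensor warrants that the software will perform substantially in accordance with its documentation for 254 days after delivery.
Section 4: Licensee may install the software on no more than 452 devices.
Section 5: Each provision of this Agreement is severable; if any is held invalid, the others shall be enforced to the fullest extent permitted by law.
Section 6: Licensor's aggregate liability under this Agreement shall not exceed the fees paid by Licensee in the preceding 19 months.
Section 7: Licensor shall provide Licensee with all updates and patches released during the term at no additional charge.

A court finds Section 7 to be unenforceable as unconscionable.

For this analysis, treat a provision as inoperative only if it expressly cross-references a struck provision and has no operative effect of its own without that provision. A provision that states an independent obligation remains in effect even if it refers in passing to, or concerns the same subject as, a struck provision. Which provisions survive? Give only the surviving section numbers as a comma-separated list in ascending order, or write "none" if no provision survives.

1, 2, 3, 4, 5, 6

Section 7 is struck. Section 3 mentions Section 7 but its own obligation stands independently of Section 7, so Section 3 is not affected. No other provision's operative terms depend on Section 7. Under the severability clause in Section 5, the remaining provisions continue in force. Section 1, Section 2, Section 3, Section 4, Section 5, and Section 6 remain in effect.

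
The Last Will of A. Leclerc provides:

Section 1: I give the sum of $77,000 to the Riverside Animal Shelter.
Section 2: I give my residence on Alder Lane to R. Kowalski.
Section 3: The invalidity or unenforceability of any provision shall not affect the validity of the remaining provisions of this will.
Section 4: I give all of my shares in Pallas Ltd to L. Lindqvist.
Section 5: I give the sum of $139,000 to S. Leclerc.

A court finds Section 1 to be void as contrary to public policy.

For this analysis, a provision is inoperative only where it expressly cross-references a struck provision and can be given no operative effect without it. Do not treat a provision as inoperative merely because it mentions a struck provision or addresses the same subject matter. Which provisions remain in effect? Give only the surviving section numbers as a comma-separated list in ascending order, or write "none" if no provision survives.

Section 1 is struck. Nothing else in the will is defined by reference to Section 1. Section 3 is a severability clause and preserves every provision that can still be given independent effect. The provisions still in force are Section 2, Section 3, Section 4, and Section 5.

2, 3, 4, 5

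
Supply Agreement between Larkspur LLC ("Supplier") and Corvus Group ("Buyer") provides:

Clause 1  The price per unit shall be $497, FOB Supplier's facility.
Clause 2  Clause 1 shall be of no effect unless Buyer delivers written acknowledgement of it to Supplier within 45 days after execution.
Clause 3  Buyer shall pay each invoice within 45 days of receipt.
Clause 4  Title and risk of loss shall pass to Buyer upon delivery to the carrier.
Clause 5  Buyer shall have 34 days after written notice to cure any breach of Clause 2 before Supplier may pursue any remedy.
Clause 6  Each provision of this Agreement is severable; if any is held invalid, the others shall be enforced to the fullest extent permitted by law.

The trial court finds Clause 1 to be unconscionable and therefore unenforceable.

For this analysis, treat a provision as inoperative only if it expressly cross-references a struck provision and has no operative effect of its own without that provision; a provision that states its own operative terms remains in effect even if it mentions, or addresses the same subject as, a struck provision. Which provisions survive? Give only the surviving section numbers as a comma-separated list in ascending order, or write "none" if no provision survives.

3, 4, 6

Clause 1 is struck. Clause 2 operates only by reference to Clause 1, so it falls with Clause 1. Clause 5 has no operative effect of its own apart from Clause 2 and is therefore inoperative. Under the severability clause in Clause 6, the remaining provisions continue in force. The provisions still in force are Clause 3, Clause 4, and Clause 6.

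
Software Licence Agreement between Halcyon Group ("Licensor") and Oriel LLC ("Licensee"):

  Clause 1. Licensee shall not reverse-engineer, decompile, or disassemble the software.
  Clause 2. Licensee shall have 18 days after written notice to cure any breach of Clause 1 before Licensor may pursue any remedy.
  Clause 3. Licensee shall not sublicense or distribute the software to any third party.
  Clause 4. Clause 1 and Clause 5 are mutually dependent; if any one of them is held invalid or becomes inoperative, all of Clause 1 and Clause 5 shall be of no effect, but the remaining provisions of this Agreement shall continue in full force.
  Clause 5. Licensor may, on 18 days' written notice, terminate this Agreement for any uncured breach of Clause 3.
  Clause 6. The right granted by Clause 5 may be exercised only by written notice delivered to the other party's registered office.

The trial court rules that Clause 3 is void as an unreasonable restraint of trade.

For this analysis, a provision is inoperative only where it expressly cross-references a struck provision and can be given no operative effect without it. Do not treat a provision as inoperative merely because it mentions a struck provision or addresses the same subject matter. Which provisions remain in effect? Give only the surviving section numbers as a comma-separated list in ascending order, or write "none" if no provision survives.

Clause 3 is struck. Clause 5 has no operative effect of its own apart from Clause 3 and is therefore inoperative. Clause 6 has no operative effect of its own apart from Clause 5 and is therefore inoperative. Clause 4 declares Clause 1 and Clause 5 mutually dependent; since one of them has fallen, all of them are of no effect. That brings down Clause 1 as well. Clause 2 in turn depends solely on a provision now struck and likewise falls. The remainder continues in force under Clause 4. Only Clause 4 remains in effect.

4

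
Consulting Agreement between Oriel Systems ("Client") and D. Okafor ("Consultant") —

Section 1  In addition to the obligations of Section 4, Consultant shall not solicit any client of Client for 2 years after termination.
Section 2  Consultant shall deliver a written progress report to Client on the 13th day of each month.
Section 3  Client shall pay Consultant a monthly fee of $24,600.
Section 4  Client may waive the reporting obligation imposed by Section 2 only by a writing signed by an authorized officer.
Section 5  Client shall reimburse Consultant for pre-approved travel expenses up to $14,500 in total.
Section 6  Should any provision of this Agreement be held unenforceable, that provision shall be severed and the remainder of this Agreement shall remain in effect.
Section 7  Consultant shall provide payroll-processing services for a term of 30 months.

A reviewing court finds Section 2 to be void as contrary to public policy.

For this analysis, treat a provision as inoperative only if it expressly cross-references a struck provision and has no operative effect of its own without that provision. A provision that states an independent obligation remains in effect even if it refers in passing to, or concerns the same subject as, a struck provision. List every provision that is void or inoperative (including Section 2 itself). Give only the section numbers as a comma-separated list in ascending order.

2, 4

Section 2 is struck. Section 4 operates only by reference to Section 2, so it falls with Section 2. Section 1 mentions Section 4 but its own obligation stands independently of Section 4, so Section 1 is not affected. Section 6 is a severability clause and preserves every provision that can still be given independent effect. The provisions still in force are Section 1, Section 3, Section 5, Section 6, and Section 7.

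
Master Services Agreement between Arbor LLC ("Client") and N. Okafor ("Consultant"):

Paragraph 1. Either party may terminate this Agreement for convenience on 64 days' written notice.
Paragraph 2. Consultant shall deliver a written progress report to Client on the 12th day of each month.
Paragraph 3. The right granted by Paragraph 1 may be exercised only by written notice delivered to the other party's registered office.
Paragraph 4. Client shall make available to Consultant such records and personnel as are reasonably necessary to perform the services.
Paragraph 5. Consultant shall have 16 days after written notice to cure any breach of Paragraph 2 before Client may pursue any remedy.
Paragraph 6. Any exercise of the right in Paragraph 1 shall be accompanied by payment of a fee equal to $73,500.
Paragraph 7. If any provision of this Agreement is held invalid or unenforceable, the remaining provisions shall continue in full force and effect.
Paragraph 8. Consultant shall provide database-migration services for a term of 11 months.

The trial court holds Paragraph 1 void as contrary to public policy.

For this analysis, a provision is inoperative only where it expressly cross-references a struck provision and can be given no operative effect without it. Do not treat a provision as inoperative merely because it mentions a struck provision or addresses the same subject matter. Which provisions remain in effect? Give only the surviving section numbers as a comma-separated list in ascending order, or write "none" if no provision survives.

2, 4, 5, 7, 8

Paragraph 1 is struck. Paragraph 3 merely fixes the notice requirement for Paragraph 1; with Paragraph 1 gone it has nothing to operate on and falls away. Paragraph 6 operates only by reference to Paragraph 1, so it falls with Paragraph 1. Paragraph 7 is a severability clause and preserves every provision that can still be given independent effect. That leaves Paragraph 2, Paragraph 4, Paragraph 5, Paragraph 7, and Paragraph 8 in effect.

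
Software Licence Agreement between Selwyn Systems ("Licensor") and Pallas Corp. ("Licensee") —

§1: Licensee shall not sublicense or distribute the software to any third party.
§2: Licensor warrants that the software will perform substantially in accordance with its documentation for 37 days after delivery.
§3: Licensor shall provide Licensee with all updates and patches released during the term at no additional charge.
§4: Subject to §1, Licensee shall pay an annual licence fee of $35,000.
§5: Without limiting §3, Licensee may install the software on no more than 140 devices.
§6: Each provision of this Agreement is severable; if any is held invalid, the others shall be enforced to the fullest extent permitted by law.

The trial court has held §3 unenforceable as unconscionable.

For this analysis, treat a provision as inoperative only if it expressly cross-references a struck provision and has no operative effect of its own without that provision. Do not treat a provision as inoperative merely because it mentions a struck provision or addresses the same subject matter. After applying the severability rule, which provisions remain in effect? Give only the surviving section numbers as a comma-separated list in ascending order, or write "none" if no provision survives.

§3 is struck. Although §5 refers to §3, its operative terms do not depend on §3, so it remains in effect. Nothing else in the Agreement is defined by reference to §3. §6 is a severability clause and preserves every provision that can still be given independent effect. §1, §2, §4, §5, and §6 remain in effect.

1, 2, 4, 5, 6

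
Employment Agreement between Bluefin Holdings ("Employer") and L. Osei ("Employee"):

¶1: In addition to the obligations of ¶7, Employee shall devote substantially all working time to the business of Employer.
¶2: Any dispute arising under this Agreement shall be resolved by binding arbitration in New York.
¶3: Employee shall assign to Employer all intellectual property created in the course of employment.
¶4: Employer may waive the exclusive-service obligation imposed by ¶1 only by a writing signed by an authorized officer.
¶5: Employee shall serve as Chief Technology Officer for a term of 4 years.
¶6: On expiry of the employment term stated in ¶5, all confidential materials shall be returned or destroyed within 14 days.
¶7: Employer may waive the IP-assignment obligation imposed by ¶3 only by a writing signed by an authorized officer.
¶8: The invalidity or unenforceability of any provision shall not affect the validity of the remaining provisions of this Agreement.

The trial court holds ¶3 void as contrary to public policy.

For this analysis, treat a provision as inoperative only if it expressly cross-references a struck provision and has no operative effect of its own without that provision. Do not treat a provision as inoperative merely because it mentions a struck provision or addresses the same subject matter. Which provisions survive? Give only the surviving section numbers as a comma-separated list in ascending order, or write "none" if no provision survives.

¶3 is struck. ¶7 merely fixes the waiver condition for ¶3; with ¶3 gone it has nothing to operate on and falls away. ¶1 mentions ¶7 but its own obligation stands independently of ¶7, so ¶1 is not affected. ¶8 is a severability clause and preserves every provision that can still be given independent effect. ¶1, ¶2, ¶4, ¶5, ¶6, and ¶8 remain in effect.

1, 2, 4, 5, 6, 8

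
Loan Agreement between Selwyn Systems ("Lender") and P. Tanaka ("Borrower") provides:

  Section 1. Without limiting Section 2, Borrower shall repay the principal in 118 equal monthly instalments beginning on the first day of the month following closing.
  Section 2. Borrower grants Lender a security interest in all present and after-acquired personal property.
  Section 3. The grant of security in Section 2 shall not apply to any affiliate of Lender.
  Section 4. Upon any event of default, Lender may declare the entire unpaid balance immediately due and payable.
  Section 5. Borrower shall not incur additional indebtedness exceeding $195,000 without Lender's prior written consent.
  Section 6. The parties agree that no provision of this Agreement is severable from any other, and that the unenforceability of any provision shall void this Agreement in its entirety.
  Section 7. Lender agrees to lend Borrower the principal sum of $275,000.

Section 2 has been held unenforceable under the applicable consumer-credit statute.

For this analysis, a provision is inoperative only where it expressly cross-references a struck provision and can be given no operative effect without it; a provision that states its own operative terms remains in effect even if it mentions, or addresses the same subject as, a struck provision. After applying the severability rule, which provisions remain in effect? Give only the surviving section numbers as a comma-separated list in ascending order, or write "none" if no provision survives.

Section 2 is struck. Section 3 does nothing except set the carve-out from the grant of security by reference to Section 2; with Section 2 gone it has no independent effect and is inoperative. Section 6 provides that the Agreement is not severable, so the invalidity of any one provision voids the entire Agreement. No provision of the Agreement survives.

none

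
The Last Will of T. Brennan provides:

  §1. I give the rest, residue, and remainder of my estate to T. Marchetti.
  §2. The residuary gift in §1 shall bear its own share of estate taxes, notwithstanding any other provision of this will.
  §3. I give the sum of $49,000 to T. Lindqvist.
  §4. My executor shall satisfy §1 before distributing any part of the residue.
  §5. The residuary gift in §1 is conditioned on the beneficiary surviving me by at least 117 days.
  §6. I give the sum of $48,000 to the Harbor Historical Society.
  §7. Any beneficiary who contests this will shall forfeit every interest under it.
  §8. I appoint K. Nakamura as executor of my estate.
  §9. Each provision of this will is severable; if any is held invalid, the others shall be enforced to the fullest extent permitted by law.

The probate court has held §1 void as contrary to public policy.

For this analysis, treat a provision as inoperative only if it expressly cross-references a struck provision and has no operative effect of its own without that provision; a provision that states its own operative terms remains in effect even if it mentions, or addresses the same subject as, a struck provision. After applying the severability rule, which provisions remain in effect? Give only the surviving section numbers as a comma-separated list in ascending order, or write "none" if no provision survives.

3, 6, 7, 8, 9

§1 is struck. The only function of §2 is the tax charge on §1, so it cannot stand once §1 is removed. §4 merely fixes the priority direction for §1; with §1 gone it has nothing to operate on and falls away. The only function of §5 is the survivorship condition on §1, so it cannot stand once §1 is removed. §9 is a severability clause and preserves every provision that can still be given independent effect. That leaves §3, §6, §7, §8, and §9 in effect.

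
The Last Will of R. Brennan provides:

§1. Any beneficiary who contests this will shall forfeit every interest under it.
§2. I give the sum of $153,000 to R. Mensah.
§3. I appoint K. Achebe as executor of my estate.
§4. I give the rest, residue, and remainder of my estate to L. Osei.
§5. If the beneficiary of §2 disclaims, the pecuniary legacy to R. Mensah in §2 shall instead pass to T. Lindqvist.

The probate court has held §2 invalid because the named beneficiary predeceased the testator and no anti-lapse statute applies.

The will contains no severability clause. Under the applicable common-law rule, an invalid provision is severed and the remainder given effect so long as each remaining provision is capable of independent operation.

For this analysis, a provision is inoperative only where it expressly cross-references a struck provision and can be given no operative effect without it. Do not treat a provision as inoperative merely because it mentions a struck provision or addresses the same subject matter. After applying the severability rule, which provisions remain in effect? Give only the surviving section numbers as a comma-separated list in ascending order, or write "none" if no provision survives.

§2 is struck. §5 merely fixes the alternative disposition for §2; with §2 gone it has nothing to operate on and falls away. With no severability clause, the stated default rule severs what cannot stand and enforces each remaining provision that can operate on its own. That leaves §1, §3, and §4 in effect.

1, 3, 4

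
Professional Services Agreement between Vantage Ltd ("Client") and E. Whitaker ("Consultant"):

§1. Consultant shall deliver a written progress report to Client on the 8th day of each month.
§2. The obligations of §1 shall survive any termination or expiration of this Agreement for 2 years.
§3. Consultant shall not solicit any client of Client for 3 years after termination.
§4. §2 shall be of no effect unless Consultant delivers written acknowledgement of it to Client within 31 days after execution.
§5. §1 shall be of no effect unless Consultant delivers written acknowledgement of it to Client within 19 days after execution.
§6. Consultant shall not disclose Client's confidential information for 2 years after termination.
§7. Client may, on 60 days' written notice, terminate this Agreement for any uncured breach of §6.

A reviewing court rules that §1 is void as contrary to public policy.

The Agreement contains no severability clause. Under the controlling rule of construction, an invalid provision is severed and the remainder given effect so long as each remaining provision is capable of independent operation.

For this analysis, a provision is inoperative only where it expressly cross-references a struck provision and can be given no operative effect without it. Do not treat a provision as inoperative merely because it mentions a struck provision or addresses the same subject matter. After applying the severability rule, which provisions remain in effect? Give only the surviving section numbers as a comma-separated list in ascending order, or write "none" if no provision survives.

3, 6, 7

§1 is struck. The only function of §2 is the survival period for §1, so it cannot stand once §1 is removed. §5 merely fixes the acknowledgement condition for §1; with §1 gone it has nothing to operate on and falls away. §4 operates only by reference to §2, so it falls with §2. Under the stated default rule, only provisions that cannot operate independently fall away; the rest are enforced. The provisions still in force are §3, §6, and §7.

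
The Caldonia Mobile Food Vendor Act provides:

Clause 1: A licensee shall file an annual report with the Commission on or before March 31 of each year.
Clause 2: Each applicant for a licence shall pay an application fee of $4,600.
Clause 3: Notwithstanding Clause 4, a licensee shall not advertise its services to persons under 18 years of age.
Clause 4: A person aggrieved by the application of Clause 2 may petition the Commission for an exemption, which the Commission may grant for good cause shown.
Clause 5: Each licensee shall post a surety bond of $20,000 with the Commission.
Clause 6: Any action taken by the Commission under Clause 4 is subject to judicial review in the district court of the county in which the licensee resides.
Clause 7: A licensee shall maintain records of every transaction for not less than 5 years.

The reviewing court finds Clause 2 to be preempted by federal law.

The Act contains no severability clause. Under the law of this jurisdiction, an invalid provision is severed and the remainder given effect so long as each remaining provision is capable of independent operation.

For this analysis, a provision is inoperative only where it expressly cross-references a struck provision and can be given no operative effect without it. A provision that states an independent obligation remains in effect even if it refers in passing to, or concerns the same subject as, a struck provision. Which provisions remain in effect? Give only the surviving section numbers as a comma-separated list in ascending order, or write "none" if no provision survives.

Clause 2 is struck. Clause 4 has no operative effect of its own apart from Clause 2 and is therefore inoperative. Clause 6 merely fixes the judicial-review right for Clause 4; with Clause 4 gone it has nothing to operate on and falls away. Clause 3 mentions Clause 4 but its own obligation stands independently of Clause 4, so Clause 3 is not affected. Under the stated default rule, only provisions that cannot operate independently fall away; the rest are enforced. That leaves Clause 1, Clause 3, Clause 5, and Clause 7 in effect.

1, 3, 5, 7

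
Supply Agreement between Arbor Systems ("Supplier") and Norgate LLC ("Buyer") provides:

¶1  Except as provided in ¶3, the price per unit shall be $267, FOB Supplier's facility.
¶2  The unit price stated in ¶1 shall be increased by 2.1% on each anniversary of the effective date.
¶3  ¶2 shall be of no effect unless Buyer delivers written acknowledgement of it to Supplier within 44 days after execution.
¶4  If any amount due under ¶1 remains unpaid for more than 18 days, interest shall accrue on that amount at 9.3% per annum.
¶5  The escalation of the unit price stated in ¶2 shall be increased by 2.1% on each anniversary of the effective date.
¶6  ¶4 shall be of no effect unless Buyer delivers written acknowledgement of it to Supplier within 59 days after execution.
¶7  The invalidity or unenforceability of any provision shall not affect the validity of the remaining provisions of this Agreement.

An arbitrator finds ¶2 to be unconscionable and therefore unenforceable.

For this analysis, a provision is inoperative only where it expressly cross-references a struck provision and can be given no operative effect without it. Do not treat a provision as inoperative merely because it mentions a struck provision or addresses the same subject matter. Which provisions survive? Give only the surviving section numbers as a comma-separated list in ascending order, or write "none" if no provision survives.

1, 4, 6, 7

¶2 is struck. ¶3 operates only by reference to ¶2, so it falls with ¶2. ¶5 operates only by reference to ¶2, so it falls with ¶2. ¶1 mentions ¶3 but its own obligation stands independently of ¶3, so ¶1 is not affected. ¶7 is a severability clause and preserves every provision that can still be given independent effect. ¶1, ¶4, ¶6, and ¶7 remain in effect.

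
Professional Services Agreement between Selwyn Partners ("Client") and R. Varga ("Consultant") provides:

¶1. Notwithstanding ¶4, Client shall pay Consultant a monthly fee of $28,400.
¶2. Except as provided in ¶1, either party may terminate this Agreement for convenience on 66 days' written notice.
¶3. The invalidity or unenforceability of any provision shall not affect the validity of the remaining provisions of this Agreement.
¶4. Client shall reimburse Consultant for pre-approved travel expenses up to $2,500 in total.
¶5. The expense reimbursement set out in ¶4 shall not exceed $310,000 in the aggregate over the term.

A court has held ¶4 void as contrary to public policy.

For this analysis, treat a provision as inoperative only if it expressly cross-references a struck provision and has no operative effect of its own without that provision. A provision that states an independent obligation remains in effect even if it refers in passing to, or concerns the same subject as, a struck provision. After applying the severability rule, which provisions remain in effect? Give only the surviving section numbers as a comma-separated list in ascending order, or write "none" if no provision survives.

¶4 is struck. The whole of ¶5 is the aggregate cap on the expense reimbursement, defined by reference to ¶4, so ¶5 cannot stand once ¶4 is removed. Although ¶1 refers to ¶4, its operative terms do not depend on ¶4, so it remains in effect. ¶3 is a severability clause and preserves every provision that can still be given independent effect. That leaves ¶1, ¶2, and ¶3 in effect.

1, 2, 3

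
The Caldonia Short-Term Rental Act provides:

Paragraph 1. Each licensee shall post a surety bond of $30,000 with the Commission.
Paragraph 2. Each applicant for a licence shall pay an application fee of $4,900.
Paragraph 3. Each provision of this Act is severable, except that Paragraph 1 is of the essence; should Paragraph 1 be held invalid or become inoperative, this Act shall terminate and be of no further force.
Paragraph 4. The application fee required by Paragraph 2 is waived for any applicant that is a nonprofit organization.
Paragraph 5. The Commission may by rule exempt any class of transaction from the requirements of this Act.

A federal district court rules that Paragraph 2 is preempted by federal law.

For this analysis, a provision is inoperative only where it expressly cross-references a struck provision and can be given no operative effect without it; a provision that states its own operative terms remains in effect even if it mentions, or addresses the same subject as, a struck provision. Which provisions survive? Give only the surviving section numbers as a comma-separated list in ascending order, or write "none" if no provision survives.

Paragraph 2 is struck. The whole of Paragraph 4 is the nonprofit waiver of the application fee, defined by reference to Paragraph 2, so Paragraph 4 cannot stand once Paragraph 2 is removed. Paragraph 3 makes Paragraph 1 an essential term, but Paragraph 1 is unaffected, so the severability proviso in Paragraph 3 preserves the remaining provisions. The provisions still in force are Paragraph 1, Paragraph 3, and Paragraph 5.

1, 3, 5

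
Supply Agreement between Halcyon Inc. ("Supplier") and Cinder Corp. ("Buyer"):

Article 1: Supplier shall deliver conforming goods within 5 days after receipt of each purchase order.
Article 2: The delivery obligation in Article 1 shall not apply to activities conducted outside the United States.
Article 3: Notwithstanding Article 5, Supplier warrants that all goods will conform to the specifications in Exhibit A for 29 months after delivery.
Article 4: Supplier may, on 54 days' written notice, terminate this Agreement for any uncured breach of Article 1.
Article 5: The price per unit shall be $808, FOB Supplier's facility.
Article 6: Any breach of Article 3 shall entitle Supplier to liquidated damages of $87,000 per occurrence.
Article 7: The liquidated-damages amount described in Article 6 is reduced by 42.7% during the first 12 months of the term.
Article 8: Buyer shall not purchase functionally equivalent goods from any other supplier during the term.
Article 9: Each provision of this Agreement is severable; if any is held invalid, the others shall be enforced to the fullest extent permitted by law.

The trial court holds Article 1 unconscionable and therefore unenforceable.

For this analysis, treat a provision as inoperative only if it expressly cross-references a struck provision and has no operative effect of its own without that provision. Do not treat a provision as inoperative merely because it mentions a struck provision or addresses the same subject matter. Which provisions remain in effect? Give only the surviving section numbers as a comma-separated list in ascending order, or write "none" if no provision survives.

Article 1 is struck. Article 2 does nothing except set the carve-out from the delivery obligation by reference to Article 1; with Article 1 gone it has no independent effect and is inoperative. Article 4 merely fixes the termination right for breach of Article 1; with Article 1 gone it has nothing to operate on and falls away. Under the severability clause in Article 9, the remaining provisions continue in force. The provisions still in force are Article 3, Article 5, Article 6, Article 7, Article 8, and Article 9.

3, 5, 6, 7, 8, 9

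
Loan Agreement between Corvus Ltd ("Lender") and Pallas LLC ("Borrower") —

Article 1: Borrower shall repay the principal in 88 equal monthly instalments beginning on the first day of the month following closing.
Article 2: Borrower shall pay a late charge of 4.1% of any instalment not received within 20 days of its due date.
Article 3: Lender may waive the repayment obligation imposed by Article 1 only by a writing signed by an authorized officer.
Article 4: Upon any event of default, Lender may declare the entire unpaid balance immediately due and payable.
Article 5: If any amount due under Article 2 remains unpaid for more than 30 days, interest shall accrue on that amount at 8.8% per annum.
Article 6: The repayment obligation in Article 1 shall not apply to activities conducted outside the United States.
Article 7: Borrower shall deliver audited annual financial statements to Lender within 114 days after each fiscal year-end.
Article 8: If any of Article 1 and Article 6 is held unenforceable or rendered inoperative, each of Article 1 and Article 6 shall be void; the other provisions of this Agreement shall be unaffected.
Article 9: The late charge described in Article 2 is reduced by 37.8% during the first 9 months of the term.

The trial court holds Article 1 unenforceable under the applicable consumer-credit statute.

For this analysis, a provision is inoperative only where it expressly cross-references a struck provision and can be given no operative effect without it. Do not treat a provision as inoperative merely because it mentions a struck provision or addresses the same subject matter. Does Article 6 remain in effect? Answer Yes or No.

Article 1 is struck. Article 3 has no operative effect of its own apart from Article 1 and is therefore inoperative. Article 6 operates only by reference to Article 1, so it falls with Article 1. Article 8 declares Article 1 and Article 6 mutually dependent; since one of them has fallen, all of them are of no effect. The remainder continues in force under Article 8. That leaves Article 2, Article 4, Article 5, Article 7, Article 8, and Article 9 in effect. Article 6 is among the inoperative provisions, so the answer is no.

No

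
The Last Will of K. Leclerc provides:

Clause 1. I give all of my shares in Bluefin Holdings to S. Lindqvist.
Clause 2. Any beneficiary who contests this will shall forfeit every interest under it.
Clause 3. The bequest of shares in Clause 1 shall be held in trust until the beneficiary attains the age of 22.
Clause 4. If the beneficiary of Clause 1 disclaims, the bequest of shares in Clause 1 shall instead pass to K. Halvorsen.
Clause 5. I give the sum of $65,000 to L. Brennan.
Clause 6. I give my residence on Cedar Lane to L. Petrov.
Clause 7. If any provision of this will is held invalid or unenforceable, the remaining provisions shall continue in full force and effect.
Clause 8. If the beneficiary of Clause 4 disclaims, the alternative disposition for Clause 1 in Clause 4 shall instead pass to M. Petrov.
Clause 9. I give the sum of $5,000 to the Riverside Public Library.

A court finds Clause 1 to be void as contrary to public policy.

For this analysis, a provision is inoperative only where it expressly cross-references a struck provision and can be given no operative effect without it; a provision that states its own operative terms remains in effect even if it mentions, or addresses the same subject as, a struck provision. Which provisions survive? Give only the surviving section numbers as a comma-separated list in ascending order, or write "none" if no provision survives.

2, 5, 6, 7, 9

Clause 1 is struck. Clause 3 has no operative effect of its own apart from Clause 1 and is therefore inoperative. Clause 4 operates only by reference to Clause 1, so it falls with Clause 1. The only function of Clause 8 is the alternative disposition for Clause 4, so it cannot stand once Clause 4 is removed. Under the severability clause in Clause 7, the remaining provisions continue in force. That leaves Clause 2, Clause 5, Clause 6, Clause 7, and Clause 9 in effect.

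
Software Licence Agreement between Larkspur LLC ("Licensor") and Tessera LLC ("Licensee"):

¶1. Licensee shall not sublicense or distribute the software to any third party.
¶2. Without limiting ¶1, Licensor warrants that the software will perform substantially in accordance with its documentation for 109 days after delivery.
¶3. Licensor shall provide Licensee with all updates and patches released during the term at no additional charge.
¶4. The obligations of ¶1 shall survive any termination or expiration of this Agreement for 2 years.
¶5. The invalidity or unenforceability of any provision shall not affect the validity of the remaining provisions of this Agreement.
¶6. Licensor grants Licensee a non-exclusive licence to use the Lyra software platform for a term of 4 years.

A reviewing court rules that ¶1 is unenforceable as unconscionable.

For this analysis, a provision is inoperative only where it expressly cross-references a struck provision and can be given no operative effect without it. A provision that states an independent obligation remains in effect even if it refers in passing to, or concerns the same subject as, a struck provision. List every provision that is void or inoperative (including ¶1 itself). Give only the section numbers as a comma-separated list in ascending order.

1, 4

¶1 is struck. ¶4 merely fixes the survival period for ¶1; with ¶1 gone it has nothing to operate on and falls away. Although ¶2 refers to ¶1, its operative terms do not depend on ¶1, so it remains in effect. Under the severability clause in ¶5, the remaining provisions continue in force. That leaves ¶2, ¶3, ¶5, and ¶6 in effect.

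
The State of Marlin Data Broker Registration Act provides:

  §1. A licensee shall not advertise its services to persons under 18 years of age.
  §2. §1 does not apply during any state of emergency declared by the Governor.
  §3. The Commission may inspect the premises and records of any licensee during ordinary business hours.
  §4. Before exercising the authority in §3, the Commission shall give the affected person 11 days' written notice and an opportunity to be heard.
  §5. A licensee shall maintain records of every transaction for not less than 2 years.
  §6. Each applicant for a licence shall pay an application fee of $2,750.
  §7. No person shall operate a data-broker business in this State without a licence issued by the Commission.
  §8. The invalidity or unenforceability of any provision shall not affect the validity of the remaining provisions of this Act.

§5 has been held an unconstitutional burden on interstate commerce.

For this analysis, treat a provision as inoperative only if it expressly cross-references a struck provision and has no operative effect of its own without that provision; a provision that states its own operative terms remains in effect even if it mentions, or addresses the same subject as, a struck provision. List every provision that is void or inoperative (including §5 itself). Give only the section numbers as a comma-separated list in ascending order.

§5 is struck. Nothing else in the Act is defined by reference to §5. §8 is a severability clause and preserves every provision that can still be given independent effect. The provisions still in force are §1, §2, §3, §4, §6, §7, and §8.

5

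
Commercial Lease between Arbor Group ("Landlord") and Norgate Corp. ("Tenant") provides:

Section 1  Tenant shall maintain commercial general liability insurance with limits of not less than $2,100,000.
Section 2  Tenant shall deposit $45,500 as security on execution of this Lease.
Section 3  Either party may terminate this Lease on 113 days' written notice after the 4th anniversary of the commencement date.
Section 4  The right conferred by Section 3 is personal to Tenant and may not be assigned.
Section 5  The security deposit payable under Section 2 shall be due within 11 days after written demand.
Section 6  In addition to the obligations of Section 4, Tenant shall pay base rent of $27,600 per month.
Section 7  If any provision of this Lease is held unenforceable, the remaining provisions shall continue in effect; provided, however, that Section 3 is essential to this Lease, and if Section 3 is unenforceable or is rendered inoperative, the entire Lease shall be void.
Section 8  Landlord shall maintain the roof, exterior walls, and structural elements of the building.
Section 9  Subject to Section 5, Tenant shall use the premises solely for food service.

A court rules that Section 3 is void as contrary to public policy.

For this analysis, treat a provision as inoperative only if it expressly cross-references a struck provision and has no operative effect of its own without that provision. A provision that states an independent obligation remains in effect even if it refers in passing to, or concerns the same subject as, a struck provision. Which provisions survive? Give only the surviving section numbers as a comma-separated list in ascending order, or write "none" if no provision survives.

Section 3 is struck. Section 4 merely fixes the non-assignment of Section 3; with Section 3 gone it has nothing to operate on and falls away. Section 7 makes Section 3 an essential term, and Section 3 is the provision held invalid; under Section 7, the entire Lease is therefore void. No provision of the Lease survives.

none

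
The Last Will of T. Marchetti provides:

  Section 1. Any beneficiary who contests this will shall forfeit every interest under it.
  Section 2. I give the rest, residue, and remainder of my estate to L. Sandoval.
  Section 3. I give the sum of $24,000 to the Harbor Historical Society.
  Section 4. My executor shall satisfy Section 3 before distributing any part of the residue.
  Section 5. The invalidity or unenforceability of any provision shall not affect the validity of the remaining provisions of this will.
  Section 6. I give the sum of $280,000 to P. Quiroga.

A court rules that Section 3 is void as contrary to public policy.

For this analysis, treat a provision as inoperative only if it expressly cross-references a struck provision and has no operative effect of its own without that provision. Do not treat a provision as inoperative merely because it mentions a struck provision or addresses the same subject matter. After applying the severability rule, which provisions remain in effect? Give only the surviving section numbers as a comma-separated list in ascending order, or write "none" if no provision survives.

1, 2, 5, 6

Section 3 is struck. Section 4 operates only by reference to Section 3, so it falls with Section 3. Under the severability clause in Section 5, the remaining provisions continue in force. The provisions still in force are Section 1, Section 2, Section 5, and Section 6.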